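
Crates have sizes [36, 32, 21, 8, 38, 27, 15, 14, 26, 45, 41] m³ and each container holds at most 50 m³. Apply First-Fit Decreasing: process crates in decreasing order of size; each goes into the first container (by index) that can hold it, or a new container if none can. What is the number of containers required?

7

Sorted descending: 45, 41, 38, 36, 32, 27, 26, 21, 15, 14, 8.
container 1: place 45 m³, 5 m³ left
container 2: place 41 m³, 9 m³ left
container 3: place 38 m³, 12 m³ left
container 4: place 36 m³, 14 m³ left
container 5: place 32 m³, 18 m³ left
container 6: place 27 m³, 23 m³ left
container 7: place 26 m³, 24 m³ left
container 6: place 21 m³, 2 m³ left
container 5: place 15 m³, 3 m³ left
container 4: place 14 m³, 0 m³ left
container 2: place 8 m³, 1 m³ left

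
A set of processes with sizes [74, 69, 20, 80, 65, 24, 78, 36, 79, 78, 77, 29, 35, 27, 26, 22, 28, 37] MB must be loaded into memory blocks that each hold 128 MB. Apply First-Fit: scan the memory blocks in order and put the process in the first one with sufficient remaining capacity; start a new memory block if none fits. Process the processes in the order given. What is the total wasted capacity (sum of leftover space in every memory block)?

140

Put 74 MB in memory block 1; 54 MB remain.
Put 69 MB in memory block 2; 59 MB remain.
Put 20 MB in memory block 1; 34 MB remain.
Put 80 MB in memory block 3; 48 MB remain.
Put 65 MB in memory block 4; 63 MB remain.
Put 24 MB in memory block 1; 10 MB remain.
Put 78 MB in memory block 5; 50 MB remain.
Put 36 MB in memory block 2; 23 MB remain.
Put 79 MB in memory block 6; 49 MB remain.
Put 78 MB in memory block 7; 50 MB remain.
Put 77 MB in memory block 8; 51 MB remain.
Put 29 MB in memory block 3; 19 MB remain.
Put 35 MB in memory block 4; 28 MB remain.
Put 27 MB in memory block 4; 1 MB remain.
Put 26 MB in memory block 5; 24 MB remain.
Put 22 MB in memory block 2; 1 MB remain.
Put 28 MB in memory block 6; 21 MB remain.
Put 37 MB in memory block 7; 13 MB remain.
8 memory blocks × 128 MB = 1024 MB; used 884 MB; unused 140 MB.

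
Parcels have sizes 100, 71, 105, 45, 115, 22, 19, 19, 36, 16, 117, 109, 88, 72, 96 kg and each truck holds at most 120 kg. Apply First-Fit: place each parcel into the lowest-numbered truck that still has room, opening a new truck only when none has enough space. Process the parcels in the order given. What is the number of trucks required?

10 trucks

100 kg → truck 1 (remaining 20 kg)
71 kg → truck 2 (remaining 49 kg)
105 kg → truck 3 (remaining 15 kg)
45 kg → truck 2 (remaining 4 kg)
115 kg → truck 4 (remaining 5 kg)
22 kg → truck 5 (remaining 98 kg)
19 kg → truck 1 (remaining 1 kg)
19 kg → truck 5 (remaining 79 kg)
36 kg → truck 5 (remaining 43 kg)
16 kg → truck 5 (remaining 27 kg)
117 kg → truck 6 (remaining 3 kg)
109 kg → truck 7 (remaining 11 kg)
88 kg → truck 8 (remaining 32 kg)
72 kg → truck 9 (remaining 48 kg)
96 kg → truck 10 (remaining 24 kg)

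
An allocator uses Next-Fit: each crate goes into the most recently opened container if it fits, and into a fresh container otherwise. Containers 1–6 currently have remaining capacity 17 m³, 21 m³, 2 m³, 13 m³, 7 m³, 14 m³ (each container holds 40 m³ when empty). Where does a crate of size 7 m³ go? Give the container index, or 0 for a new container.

6

Next-Fit only looks at container 6, which has 14 m³ free.
7 m³ fits there.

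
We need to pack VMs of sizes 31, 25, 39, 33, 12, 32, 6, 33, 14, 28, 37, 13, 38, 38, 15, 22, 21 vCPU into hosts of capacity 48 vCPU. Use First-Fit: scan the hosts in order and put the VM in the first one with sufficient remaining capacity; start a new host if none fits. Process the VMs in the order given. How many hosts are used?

11 hosts

host 1: place 31 vCPU, 17 vCPU left
host 2: place 25 vCPU, 23 vCPU left
host 3: place 39 vCPU, 9 vCPU left
host 4: place 33 vCPU, 15 vCPU left
host 1: place 12 vCPU, 5 vCPU left
host 5: place 32 vCPU, 16 vCPU left
host 2: place 6 vCPU, 17 vCPU left
host 6: place 33 vCPU, 15 vCPU left
host 2: place 14 vCPU, 3 vCPU left
host 7: place 28 vCPU, 20 vCPU left
host 8: place 37 vCPU, 11 vCPU left
host 4: place 13 vCPU, 2 vCPU left
host 9: place 38 vCPU, 10 vCPU left
host 10: place 38 vCPU, 10 vCPU left
host 5: place 15 vCPU, 1 vCPU left
host 11: place 22 vCPU, 26 vCPU left
host 11: place 21 vCPU, 5 vCPU left
Final hosts: [31,12] [25,6,14] [39] [33,13] [32,15] [33] [28] [37] [38] [38] [22,21].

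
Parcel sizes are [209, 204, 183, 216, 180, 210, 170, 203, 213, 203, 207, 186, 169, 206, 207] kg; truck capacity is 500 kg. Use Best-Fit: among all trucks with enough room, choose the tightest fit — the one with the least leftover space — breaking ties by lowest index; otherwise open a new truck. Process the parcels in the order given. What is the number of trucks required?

Put 209 kg in truck 1; 291 kg remain.
Put 204 kg in truck 1; 87 kg remain.
Put 183 kg in truck 2; 317 kg remain.
Put 216 kg in truck 2; 101 kg remain.
Put 180 kg in truck 3; 320 kg remain.
Put 210 kg in truck 3; 110 kg remain.
Put 170 kg in truck 4; 330 kg remain.
Put 203 kg in truck 4; 127 kg remain.
Put 213 kg in truck 5; 287 kg remain.
Put 203 kg in truck 5; 84 kg remain.
Put 207 kg in truck 6; 293 kg remain.
Put 186 kg in truck 6; 107 kg remain.
Put 169 kg in truck 7; 331 kg remain.
Put 206 kg in truck 7; 125 kg remain.
Put 207 kg in truck 8; 293 kg remain.

8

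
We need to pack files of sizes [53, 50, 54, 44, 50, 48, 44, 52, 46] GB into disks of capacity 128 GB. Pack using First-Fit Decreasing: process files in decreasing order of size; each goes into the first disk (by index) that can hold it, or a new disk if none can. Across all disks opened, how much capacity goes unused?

199

Sorted descending: 54, 53, 52, 50, 50, 48, 46, 44, 44.
disk 1: place 54 GB, 74 GB left
disk 1: place 53 GB, 21 GB left
disk 2: place 52 GB, 76 GB left
disk 2: place 50 GB, 26 GB left
disk 3: place 50 GB, 78 GB left
disk 3: place 48 GB, 30 GB left
disk 4: place 46 GB, 82 GB left
disk 4: place 44 GB, 38 GB left
disk 5: place 44 GB, 84 GB left
5 disks × 128 GB = 640 GB; used 441 GB; unused 199 GB.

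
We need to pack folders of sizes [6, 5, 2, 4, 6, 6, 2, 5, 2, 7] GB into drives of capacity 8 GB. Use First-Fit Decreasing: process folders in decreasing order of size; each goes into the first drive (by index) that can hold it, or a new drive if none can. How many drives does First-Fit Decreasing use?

Sorted descending: 7, 6, 6, 6, 5, 5, 4, 2, 2, 2.
Put 7 GB in drive 1; 1 GB remain.
Put 6 GB in drive 2; 2 GB remain.
Put 6 GB in drive 3; 2 GB remain.
Put 6 GB in drive 4; 2 GB remain.
Put 5 GB in drive 5; 3 GB remain.
Put 5 GB in drive 6; 3 GB remain.
Put 4 GB in drive 7; 4 GB remain.
Put 2 GB in drive 2; 0 GB remain.
Put 2 GB in drive 3; 0 GB remain.
Put 2 GB in drive 4; 0 GB remain.

7 drives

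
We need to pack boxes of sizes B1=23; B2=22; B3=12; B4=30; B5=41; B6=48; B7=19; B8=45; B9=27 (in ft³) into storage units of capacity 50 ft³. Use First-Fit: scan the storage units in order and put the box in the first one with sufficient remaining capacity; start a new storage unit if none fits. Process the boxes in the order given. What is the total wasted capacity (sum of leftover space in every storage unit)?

B1 (23 ft³) → storage unit 1 (remaining 27 ft³)
B2 (22 ft³) → storage unit 1 (remaining 5 ft³)
B3 (12 ft³) → storage unit 2 (remaining 38 ft³)
B4 (30 ft³) → storage unit 2 (remaining 8 ft³)
B5 (41 ft³) → storage unit 3 (remaining 9 ft³)
B6 (48 ft³) → storage unit 4 (remaining 2 ft³)
B7 (19 ft³) → storage unit 5 (remaining 31 ft³)
B8 (45 ft³) → storage unit 6 (remaining 5 ft³)
B9 (27 ft³) → storage unit 5 (remaining 4 ft³)
6 storage units × 50 ft³ = 300 ft³; used 267 ft³; unused 33 ft³.

33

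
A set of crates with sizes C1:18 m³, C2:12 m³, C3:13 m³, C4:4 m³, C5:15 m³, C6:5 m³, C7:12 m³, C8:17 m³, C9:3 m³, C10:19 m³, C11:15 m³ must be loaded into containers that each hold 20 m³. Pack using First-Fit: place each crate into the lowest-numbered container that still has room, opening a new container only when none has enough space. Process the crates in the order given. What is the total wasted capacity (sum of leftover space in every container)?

27

C1 (18 m³) → container 1 (remaining 2 m³)
C2 (12 m³) → container 2 (remaining 8 m³)
C3 (13 m³) → container 3 (remaining 7 m³)
C4 (4 m³) → container 2 (remaining 4 m³)
C5 (15 m³) → container 4 (remaining 5 m³)
C6 (5 m³) → container 3 (remaining 2 m³)
C7 (12 m³) → container 5 (remaining 8 m³)
C8 (17 m³) → container 6 (remaining 3 m³)
C9 (3 m³) → container 2 (remaining 1 m³)
C10 (19 m³) → container 7 (remaining 1 m³)
C11 (15 m³) → container 8 (remaining 5 m³)
8 containers × 20 m³ = 160 m³; used 133 m³; unused 27 m³.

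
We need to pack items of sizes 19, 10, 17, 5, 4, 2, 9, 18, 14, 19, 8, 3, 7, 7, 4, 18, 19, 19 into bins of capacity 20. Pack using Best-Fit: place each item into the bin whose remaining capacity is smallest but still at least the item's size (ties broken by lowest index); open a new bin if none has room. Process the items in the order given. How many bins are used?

bin 1: place 19, 1 left
bin 2: place 10, 10 left
bin 3: place 17, 3 left
bin 2: place 5, 5 left
bin 2: place 4, 1 left
bin 3: place 2, 1 left
bin 4: place 9, 11 left
bin 5: place 18, 2 left
bin 6: place 14, 6 left
bin 7: place 19, 1 left
bin 4: place 8, 3 left
bin 4: place 3, 0 left
bin 8: place 7, 13 left
bin 8: place 7, 6 left
bin 6: place 4, 2 left
bin 9: place 18, 2 left
bin 10: place 19, 1 left
bin 11: place 19, 1 left

11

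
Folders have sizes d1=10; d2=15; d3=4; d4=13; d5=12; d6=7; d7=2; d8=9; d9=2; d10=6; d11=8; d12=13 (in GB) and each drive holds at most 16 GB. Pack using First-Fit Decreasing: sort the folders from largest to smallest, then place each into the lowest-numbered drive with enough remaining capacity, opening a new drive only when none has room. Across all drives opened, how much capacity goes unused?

Sorted descending: 15, 13, 13, 12, 10, 9, 8, 7, 6, 4, 2, 2.
Put 15 GB in drive 1; 1 GB remain.
Put 13 GB in drive 2; 3 GB remain.
Put 13 GB in drive 3; 3 GB remain.
Put 12 GB in drive 4; 4 GB remain.
Put 10 GB in drive 5; 6 GB remain.
Put 9 GB in drive 6; 7 GB remain.
Put 8 GB in drive 7; 8 GB remain.
Put 7 GB in drive 6; 0 GB remain.
Put 6 GB in drive 5; 0 GB remain.
Put 4 GB in drive 4; 0 GB remain.
Put 2 GB in drive 2; 1 GB remain.
Put 2 GB in drive 3; 1 GB remain.
7 drives × 16 GB = 112 GB; used 101 GB; unused 11 GB.

11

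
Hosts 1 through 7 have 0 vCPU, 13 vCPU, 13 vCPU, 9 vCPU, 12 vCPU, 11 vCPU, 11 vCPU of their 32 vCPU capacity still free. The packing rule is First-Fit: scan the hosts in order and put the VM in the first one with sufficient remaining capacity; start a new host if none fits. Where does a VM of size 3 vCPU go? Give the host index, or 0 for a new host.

2

Hosts with room: host 2 (13 vCPU), host 3 (13 vCPU), host 4 (9 vCPU), host 5 (12 vCPU), host 6 (11 vCPU), host 7 (11 vCPU).
The first with room is host 2.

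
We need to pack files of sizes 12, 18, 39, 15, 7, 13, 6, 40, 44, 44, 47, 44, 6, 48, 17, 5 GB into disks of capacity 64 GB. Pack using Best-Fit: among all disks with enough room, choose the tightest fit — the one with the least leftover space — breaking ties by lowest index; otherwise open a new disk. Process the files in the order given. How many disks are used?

disk 1: place 12 GB, 52 GB left
disk 1: place 18 GB, 34 GB left
disk 2: place 39 GB, 25 GB left
disk 2: place 15 GB, 10 GB left
disk 2: place 7 GB, 3 GB left
disk 1: place 13 GB, 21 GB left
disk 1: place 6 GB, 15 GB left
disk 3: place 40 GB, 24 GB left
disk 4: place 44 GB, 20 GB left
disk 5: place 44 GB, 20 GB left
disk 6: place 47 GB, 17 GB left
disk 7: place 44 GB, 20 GB left
disk 1: place 6 GB, 9 GB left
disk 8: place 48 GB, 16 GB left
disk 6: place 17 GB, 0 GB left
disk 1: place 5 GB, 4 GB left
Final disks: [12,18,13,6,6,5] [39,15,7] [40] [44] [44] [47,17] [44] [48].

8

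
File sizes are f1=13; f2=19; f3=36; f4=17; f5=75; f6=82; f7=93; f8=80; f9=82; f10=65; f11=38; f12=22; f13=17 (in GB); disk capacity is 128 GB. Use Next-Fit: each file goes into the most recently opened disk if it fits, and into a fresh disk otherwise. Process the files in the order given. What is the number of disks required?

f1 (13 GB) → disk 1 (remaining 115 GB)
f2 (19 GB) → disk 1 (remaining 96 GB)
f3 (36 GB) → disk 1 (remaining 60 GB)
f4 (17 GB) → disk 1 (remaining 43 GB)
f5 (75 GB) → disk 2 (remaining 53 GB)
f6 (82 GB) → disk 3 (remaining 46 GB)
f7 (93 GB) → disk 4 (remaining 35 GB)
f8 (80 GB) → disk 5 (remaining 48 GB)
f9 (82 GB) → disk 6 (remaining 46 GB)
f10 (65 GB) → disk 7 (remaining 63 GB)
f11 (38 GB) → disk 7 (remaining 25 GB)
f12 (22 GB) → disk 7 (remaining 3 GB)
f13 (17 GB) → disk 8 (remaining 111 GB)
Final disks: [13,19,36,17] [75] [82] [93] [80] [82] [65,38,22] [17].

8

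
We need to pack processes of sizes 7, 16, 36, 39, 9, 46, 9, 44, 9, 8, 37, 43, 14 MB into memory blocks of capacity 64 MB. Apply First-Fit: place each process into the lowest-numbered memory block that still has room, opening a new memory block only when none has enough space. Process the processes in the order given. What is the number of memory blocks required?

6

Put 7 MB in memory block 1; 57 MB remain.
Put 16 MB in memory block 1; 41 MB remain.
Put 36 MB in memory block 1; 5 MB remain.
Put 39 MB in memory block 2; 25 MB remain.
Put 9 MB in memory block 2; 16 MB remain.
Put 46 MB in memory block 3; 18 MB remain.
Put 9 MB in memory block 2; 7 MB remain.
Put 44 MB in memory block 4; 20 MB remain.
Put 9 MB in memory block 3; 9 MB remain.
Put 8 MB in memory block 3; 1 MB remain.
Put 37 MB in memory block 5; 27 MB remain.
Put 43 MB in memory block 6; 21 MB remain.
Put 14 MB in memory block 4; 6 MB remain.
Final memory blocks: [7,16,36] [39,9,9] [46,9,8] [44,14] [37] [43].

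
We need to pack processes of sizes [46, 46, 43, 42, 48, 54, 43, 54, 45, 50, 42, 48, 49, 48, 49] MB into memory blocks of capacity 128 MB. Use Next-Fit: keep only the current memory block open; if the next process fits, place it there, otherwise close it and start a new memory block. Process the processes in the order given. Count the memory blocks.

46 MB → memory block 1 (remaining 82 MB)
46 MB → memory block 1 (remaining 36 MB)
43 MB → memory block 2 (remaining 85 MB)
42 MB → memory block 2 (remaining 43 MB)
48 MB → memory block 3 (remaining 80 MB)
54 MB → memory block 3 (remaining 26 MB)
43 MB → memory block 4 (remaining 85 MB)
54 MB → memory block 4 (remaining 31 MB)
45 MB → memory block 5 (remaining 83 MB)
50 MB → memory block 5 (remaining 33 MB)
42 MB → memory block 6 (remaining 86 MB)
48 MB → memory block 6 (remaining 38 MB)
49 MB → memory block 7 (remaining 79 MB)
48 MB → memory block 7 (remaining 31 MB)
49 MB → memory block 8 (remaining 79 MB)

8 memory blocks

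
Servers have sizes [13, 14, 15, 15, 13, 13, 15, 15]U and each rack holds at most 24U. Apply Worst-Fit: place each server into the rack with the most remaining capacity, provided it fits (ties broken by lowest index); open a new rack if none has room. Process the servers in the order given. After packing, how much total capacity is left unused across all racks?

79

rack 1: place 13U, 11U left
rack 2: place 14U, 10U left
rack 3: place 15U, 9U left
rack 4: place 15U, 9U left
rack 5: place 13U, 11U left
rack 6: place 13U, 11U left
rack 7: place 15U, 9U left
rack 8: place 15U, 9U left
8 racks × 24U = 192U; used 113U; unused 79U.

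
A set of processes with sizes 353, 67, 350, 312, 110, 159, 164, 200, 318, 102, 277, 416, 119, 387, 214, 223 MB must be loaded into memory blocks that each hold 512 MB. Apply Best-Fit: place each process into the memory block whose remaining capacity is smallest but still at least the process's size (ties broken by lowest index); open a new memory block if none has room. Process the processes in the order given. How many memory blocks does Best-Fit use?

memory block 1: place 353 MB, 159 MB left
memory block 1: place 67 MB, 92 MB left
memory block 2: place 350 MB, 162 MB left
memory block 3: place 312 MB, 200 MB left
memory block 2: place 110 MB, 52 MB left
memory block 3: place 159 MB, 41 MB left
memory block 4: place 164 MB, 348 MB left
memory block 4: place 200 MB, 148 MB left
memory block 5: place 318 MB, 194 MB left
memory block 4: place 102 MB, 46 MB left
memory block 6: place 277 MB, 235 MB left
memory block 7: place 416 MB, 96 MB left
memory block 5: place 119 MB, 75 MB left
memory block 8: place 387 MB, 125 MB left
memory block 6: place 214 MB, 21 MB left
memory block 9: place 223 MB, 289 MB left

9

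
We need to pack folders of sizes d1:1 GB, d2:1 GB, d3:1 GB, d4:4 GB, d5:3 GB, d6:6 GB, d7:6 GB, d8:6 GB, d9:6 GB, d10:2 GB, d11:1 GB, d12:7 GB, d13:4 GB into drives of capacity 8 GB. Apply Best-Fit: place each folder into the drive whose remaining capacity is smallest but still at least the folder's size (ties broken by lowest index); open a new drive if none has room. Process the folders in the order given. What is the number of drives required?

7 drives

d1 (1 GB) → drive 1 (remaining 7 GB)
d2 (1 GB) → drive 1 (remaining 6 GB)
d3 (1 GB) → drive 1 (remaining 5 GB)
d4 (4 GB) → drive 1 (remaining 1 GB)
d5 (3 GB) → drive 2 (remaining 5 GB)
d6 (6 GB) → drive 3 (remaining 2 GB)
d7 (6 GB) → drive 4 (remaining 2 GB)
d8 (6 GB) → drive 5 (remaining 2 GB)
d9 (6 GB) → drive 6 (remaining 2 GB)
d10 (2 GB) → drive 3 (remaining 0 GB)
d11 (1 GB) → drive 1 (remaining 0 GB)
d12 (7 GB) → drive 7 (remaining 1 GB)
d13 (4 GB) → drive 2 (remaining 1 GB)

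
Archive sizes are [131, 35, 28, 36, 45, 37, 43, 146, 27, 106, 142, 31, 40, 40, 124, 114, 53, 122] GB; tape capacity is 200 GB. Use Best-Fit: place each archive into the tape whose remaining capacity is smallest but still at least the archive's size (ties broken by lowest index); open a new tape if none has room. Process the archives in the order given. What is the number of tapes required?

8 tapes

Put 131 GB in tape 1; 69 GB remain.
Put 35 GB in tape 1; 34 GB remain.
Put 28 GB in tape 1; 6 GB remain.
Put 36 GB in tape 2; 164 GB remain.
Put 45 GB in tape 2; 119 GB remain.
Put 37 GB in tape 2; 82 GB remain.
Put 43 GB in tape 2; 39 GB remain.
Put 146 GB in tape 3; 54 GB remain.
Put 27 GB in tape 2; 12 GB remain.
Put 106 GB in tape 4; 94 GB remain.
Put 142 GB in tape 5; 58 GB remain.
Put 31 GB in tape 3; 23 GB remain.
Put 40 GB in tape 5; 18 GB remain.
Put 40 GB in tape 4; 54 GB remain.
Put 124 GB in tape 6; 76 GB remain.
Put 114 GB in tape 7; 86 GB remain.
Put 53 GB in tape 4; 1 GB remain.
Put 122 GB in tape 8; 78 GB remain.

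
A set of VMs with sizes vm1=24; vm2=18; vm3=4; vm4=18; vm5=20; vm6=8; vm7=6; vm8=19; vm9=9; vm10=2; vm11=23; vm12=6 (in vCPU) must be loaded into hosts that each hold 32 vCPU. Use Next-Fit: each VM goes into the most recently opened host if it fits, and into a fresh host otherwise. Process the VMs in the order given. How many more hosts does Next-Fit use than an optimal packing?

Next-Fit: [24] [18,4] [18] [20,8] [6,19] [9,2] [23,6] → 7 hosts.
6 VMs exceed 16 vCPU (half the capacity), and no two of those can share a host, so at least 6 hosts are needed.
An optimal packing achieves that bound: [24,8] [23,9] [20,6,6] [19,4,2] [18] [18] → 6 hosts.
Excess: 7 − 6 = 1.

1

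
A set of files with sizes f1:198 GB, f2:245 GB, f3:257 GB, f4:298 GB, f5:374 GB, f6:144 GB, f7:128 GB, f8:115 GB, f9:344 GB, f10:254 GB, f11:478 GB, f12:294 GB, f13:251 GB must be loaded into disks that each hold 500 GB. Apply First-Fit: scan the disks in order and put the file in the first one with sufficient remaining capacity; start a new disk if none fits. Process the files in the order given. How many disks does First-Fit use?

f1 (198 GB) → disk 1 (remaining 302 GB)
f2 (245 GB) → disk 1 (remaining 57 GB)
f3 (257 GB) → disk 2 (remaining 243 GB)
f4 (298 GB) → disk 3 (remaining 202 GB)
f5 (374 GB) → disk 4 (remaining 126 GB)
f6 (144 GB) → disk 2 (remaining 99 GB)
f7 (128 GB) → disk 3 (remaining 74 GB)
f8 (115 GB) → disk 4 (remaining 11 GB)
f9 (344 GB) → disk 5 (remaining 156 GB)
f10 (254 GB) → disk 6 (remaining 246 GB)
f11 (478 GB) → disk 7 (remaining 22 GB)
f12 (294 GB) → disk 8 (remaining 206 GB)
f13 (251 GB) → disk 9 (remaining 249 GB)

9 disks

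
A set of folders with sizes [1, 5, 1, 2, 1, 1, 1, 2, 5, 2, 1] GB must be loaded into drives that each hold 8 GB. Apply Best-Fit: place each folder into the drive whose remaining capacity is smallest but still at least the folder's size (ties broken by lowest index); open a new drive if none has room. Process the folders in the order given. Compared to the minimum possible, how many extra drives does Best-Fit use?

0

Best-Fit: [1,5,1,1] [2,1,1,2,2] [5,1] → 3 drives.
Total size 22 GB; any packing needs at least ⌈22/8⌉ = 3 drives.
So 3 is already optimal.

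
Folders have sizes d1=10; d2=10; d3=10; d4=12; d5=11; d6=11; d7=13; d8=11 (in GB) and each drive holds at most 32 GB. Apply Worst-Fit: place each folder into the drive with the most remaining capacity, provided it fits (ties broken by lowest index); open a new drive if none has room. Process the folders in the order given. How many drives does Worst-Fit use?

4

Put d1 (10 GB) in drive 1; 22 GB remain.
Put d2 (10 GB) in drive 1; 12 GB remain.
Put d3 (10 GB) in drive 1; 2 GB remain.
Put d4 (12 GB) in drive 2; 20 GB remain.
Put d5 (11 GB) in drive 2; 9 GB remain.
Put d6 (11 GB) in drive 3; 21 GB remain.
Put d7 (13 GB) in drive 3; 8 GB remain.
Put d8 (11 GB) in drive 4; 21 GB remain.
Final drives: [10,10,10] [12,11] [11,13] [11].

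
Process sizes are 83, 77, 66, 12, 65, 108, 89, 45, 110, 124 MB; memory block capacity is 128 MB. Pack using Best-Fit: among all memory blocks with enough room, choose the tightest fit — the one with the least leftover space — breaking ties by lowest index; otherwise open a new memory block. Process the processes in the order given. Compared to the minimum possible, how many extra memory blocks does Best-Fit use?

Best-Fit: [83,12] [77,45] [66] [65] [108] [89] [110] [124] → 8 memory blocks.
8 processes exceed 64 MB (half the capacity), and no two of those can share a memory block, so at least 8 memory blocks are needed.
So 8 is already optimal.

0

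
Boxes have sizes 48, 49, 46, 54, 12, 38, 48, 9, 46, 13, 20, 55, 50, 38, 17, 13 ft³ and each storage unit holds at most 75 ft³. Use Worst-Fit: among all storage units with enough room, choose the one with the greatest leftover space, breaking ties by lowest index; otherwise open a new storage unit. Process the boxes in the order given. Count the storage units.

48 ft³ → storage unit 1 (remaining 27 ft³)
49 ft³ → storage unit 2 (remaining 26 ft³)
46 ft³ → storage unit 3 (remaining 29 ft³)
54 ft³ → storage unit 4 (remaining 21 ft³)
12 ft³ → storage unit 3 (remaining 17 ft³)
38 ft³ → storage unit 5 (remaining 37 ft³)
48 ft³ → storage unit 6 (remaining 27 ft³)
9 ft³ → storage unit 5 (remaining 28 ft³)
46 ft³ → storage unit 7 (remaining 29 ft³)
13 ft³ → storage unit 7 (remaining 16 ft³)
20 ft³ → storage unit 5 (remaining 8 ft³)
55 ft³ → storage unit 8 (remaining 20 ft³)
50 ft³ → storage unit 9 (remaining 25 ft³)
38 ft³ → storage unit 10 (remaining 37 ft³)
17 ft³ → storage unit 10 (remaining 20 ft³)
13 ft³ → storage unit 1 (remaining 14 ft³)

10 storage units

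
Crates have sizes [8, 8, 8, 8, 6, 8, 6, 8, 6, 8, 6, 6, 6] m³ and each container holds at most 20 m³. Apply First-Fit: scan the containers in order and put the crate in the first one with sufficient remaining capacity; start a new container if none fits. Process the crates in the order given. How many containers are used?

5

8 m³ → container 1 (remaining 12 m³)
8 m³ → container 1 (remaining 4 m³)
8 m³ → container 2 (remaining 12 m³)
8 m³ → container 2 (remaining 4 m³)
6 m³ → container 3 (remaining 14 m³)
8 m³ → container 3 (remaining 6 m³)
6 m³ → container 3 (remaining 0 m³)
8 m³ → container 4 (remaining 12 m³)
6 m³ → container 4 (remaining 6 m³)
8 m³ → container 5 (remaining 12 m³)
6 m³ → container 4 (remaining 0 m³)
6 m³ → container 5 (remaining 6 m³)
6 m³ → container 5 (remaining 0 m³)
Final containers: [8,8] [8,8] [6,8,6] [8,6,6] [8,6,6].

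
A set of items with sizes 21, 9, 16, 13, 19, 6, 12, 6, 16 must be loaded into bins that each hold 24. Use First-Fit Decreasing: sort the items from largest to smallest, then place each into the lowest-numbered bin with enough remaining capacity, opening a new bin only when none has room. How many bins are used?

Sorted descending: 21, 19, 16, 16, 13, 12, 9, 6, 6.
bin 1: place 21, 3 left
bin 2: place 19, 5 left
bin 3: place 16, 8 left
bin 4: place 16, 8 left
bin 5: place 13, 11 left
bin 6: place 12, 12 left
bin 5: place 9, 2 left
bin 3: place 6, 2 left
bin 4: place 6, 2 left
Final bins: [21] [19] [16,6] [16,6] [13,9] [12].

6 bins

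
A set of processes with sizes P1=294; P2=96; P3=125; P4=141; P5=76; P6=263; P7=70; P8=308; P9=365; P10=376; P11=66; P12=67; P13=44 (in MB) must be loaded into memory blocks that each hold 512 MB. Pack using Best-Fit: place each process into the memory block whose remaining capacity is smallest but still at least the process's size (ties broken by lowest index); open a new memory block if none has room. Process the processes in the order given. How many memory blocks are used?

6

memory block 1: place P1 (294 MB), 218 MB left
memory block 1: place P2 (96 MB), 122 MB left
memory block 2: place P3 (125 MB), 387 MB left
memory block 2: place P4 (141 MB), 246 MB left
memory block 1: place P5 (76 MB), 46 MB left
memory block 3: place P6 (263 MB), 249 MB left
memory block 2: place P7 (70 MB), 176 MB left
memory block 4: place P8 (308 MB), 204 MB left
memory block 5: place P9 (365 MB), 147 MB left
memory block 6: place P10 (376 MB), 136 MB left
memory block 6: place P11 (66 MB), 70 MB left
memory block 6: place P12 (67 MB), 3 MB left
memory block 1: place P13 (44 MB), 2 MB left
Final memory blocks: [294,96,76,44] [125,141,70] [263] [308] [365] [376,66,67].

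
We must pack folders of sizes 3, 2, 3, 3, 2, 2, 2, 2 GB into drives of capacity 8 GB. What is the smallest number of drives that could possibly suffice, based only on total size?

Total size = 3 + 2 + 3 + 3 + 2 + 2 + 2 + 2 = 19 GB.
⌈19 / 8⌉ = 3.

3 drives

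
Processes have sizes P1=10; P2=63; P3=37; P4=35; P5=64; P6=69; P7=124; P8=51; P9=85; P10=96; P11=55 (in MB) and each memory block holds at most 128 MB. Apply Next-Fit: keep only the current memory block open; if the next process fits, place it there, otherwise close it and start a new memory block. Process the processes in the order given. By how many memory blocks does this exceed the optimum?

Next-Fit: [10,63,37] [35,64] [69] [124] [51] [85] [96] [55] → 8 memory blocks.
Total size 689 MB; any packing needs at least ⌈689/128⌉ = 6 memory blocks.
An optimal packing achieves that bound: [124] [96,10] [85,37] [69,55] [64,63] [51,35] → 6 memory blocks.
Excess: 8 − 6 = 2.

2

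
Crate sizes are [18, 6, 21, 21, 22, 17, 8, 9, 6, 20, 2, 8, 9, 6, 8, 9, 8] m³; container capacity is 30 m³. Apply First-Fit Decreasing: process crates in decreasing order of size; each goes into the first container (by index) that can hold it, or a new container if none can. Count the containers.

7

Sorted descending: 22, 21, 21, 20, 18, 17, 9, 9, 9, 8, 8, 8, 8, 6, 6, 6, 2.
container 1: place 22 m³, 8 m³ left
container 2: place 21 m³, 9 m³ left
container 3: place 21 m³, 9 m³ left
container 4: place 20 m³, 10 m³ left
container 5: place 18 m³, 12 m³ left
container 6: place 17 m³, 13 m³ left
container 2: place 9 m³, 0 m³ left
container 3: place 9 m³, 0 m³ left
container 4: place 9 m³, 1 m³ left
container 1: place 8 m³, 0 m³ left
container 5: place 8 m³, 4 m³ left
container 6: place 8 m³, 5 m³ left
container 7: place 8 m³, 22 m³ left
container 7: place 6 m³, 16 m³ left
container 7: place 6 m³, 10 m³ left
container 7: place 6 m³, 4 m³ left
container 5: place 2 m³, 2 m³ left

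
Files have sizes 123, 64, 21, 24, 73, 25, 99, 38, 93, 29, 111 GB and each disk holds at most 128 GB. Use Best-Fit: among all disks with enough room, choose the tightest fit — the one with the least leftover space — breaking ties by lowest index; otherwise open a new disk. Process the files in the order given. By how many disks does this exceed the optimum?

Best-Fit: [123] [64,21,24] [73,25] [99,29] [38] [93] [111] → 7 disks.
Total size 700 GB; any packing needs at least ⌈700/128⌉ = 6 disks.
An optimal packing achieves that bound: [123] [111] [99,29] [93,25] [73,38] [64,24,21] → 6 disks.
Excess: 7 − 6 = 1.

1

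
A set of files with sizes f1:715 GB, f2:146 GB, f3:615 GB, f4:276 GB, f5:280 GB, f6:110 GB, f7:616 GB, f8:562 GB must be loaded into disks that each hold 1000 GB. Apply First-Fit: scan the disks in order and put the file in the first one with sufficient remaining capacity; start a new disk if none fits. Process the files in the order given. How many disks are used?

Put f1 (715 GB) in disk 1; 285 GB remain.
Put f2 (146 GB) in disk 1; 139 GB remain.
Put f3 (615 GB) in disk 2; 385 GB remain.
Put f4 (276 GB) in disk 2; 109 GB remain.
Put f5 (280 GB) in disk 3; 720 GB remain.
Put f6 (110 GB) in disk 1; 29 GB remain.
Put f7 (616 GB) in disk 3; 104 GB remain.
Put f8 (562 GB) in disk 4; 438 GB remain.
Final disks: [715,146,110] [615,276] [280,616] [562].

4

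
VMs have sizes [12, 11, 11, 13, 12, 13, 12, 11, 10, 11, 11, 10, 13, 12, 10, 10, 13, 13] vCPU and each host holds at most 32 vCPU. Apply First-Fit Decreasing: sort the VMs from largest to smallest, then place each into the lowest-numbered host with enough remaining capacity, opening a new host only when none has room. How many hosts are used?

Sorted descending: 13, 13, 13, 13, 13, 12, 12, 12, 12, 11, 11, 11, 11, 11, 10, 10, 10, 10.
host 1: place 13 vCPU, 19 vCPU left
host 1: place 13 vCPU, 6 vCPU left
host 2: place 13 vCPU, 19 vCPU left
host 2: place 13 vCPU, 6 vCPU left
host 3: place 13 vCPU, 19 vCPU left
host 3: place 12 vCPU, 7 vCPU left
host 4: place 12 vCPU, 20 vCPU left
host 4: place 12 vCPU, 8 vCPU left
host 5: place 12 vCPU, 20 vCPU left
host 5: place 11 vCPU, 9 vCPU left
host 6: place 11 vCPU, 21 vCPU left
host 6: place 11 vCPU, 10 vCPU left
host 7: place 11 vCPU, 21 vCPU left
host 7: place 11 vCPU, 10 vCPU left
host 6: place 10 vCPU, 0 vCPU left
host 7: place 10 vCPU, 0 vCPU left
host 8: place 10 vCPU, 22 vCPU left
host 8: place 10 vCPU, 12 vCPU left
Final hosts: [13,13] [13,13] [13,12] [12,12] [12,11] [11,11,10] [11,11,10] [10,10].

8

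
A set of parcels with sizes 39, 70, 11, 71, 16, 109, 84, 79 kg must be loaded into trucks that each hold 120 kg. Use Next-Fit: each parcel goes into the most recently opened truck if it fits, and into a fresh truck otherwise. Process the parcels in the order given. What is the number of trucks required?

Put 39 kg in truck 1; 81 kg remain.
Put 70 kg in truck 1; 11 kg remain.
Put 11 kg in truck 1; 0 kg remain.
Put 71 kg in truck 2; 49 kg remain.
Put 16 kg in truck 2; 33 kg remain.
Put 109 kg in truck 3; 11 kg remain.
Put 84 kg in truck 4; 36 kg remain.
Put 79 kg in truck 5; 41 kg remain.

5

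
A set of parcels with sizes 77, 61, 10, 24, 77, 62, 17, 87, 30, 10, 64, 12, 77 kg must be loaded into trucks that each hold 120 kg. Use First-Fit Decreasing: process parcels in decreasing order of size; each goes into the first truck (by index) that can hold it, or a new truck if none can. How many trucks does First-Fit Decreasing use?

Sorted descending: 87, 77, 77, 77, 64, 62, 61, 30, 24, 17, 12, 10, 10.
truck 1: place 87 kg, 33 kg left
truck 2: place 77 kg, 43 kg left
truck 3: place 77 kg, 43 kg left
truck 4: place 77 kg, 43 kg left
truck 5: place 64 kg, 56 kg left
truck 6: place 62 kg, 58 kg left
truck 7: place 61 kg, 59 kg left
truck 1: place 30 kg, 3 kg left
truck 2: place 24 kg, 19 kg left
truck 2: place 17 kg, 2 kg left
truck 3: place 12 kg, 31 kg left
truck 3: place 10 kg, 21 kg left
truck 3: place 10 kg, 11 kg left

7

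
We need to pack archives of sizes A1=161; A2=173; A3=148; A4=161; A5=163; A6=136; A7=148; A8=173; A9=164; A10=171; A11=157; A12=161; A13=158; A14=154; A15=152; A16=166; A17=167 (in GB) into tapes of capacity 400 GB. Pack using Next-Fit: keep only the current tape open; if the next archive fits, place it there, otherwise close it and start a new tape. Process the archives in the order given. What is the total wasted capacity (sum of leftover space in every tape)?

887

tape 1: place A1 (161 GB), 239 GB left
tape 1: place A2 (173 GB), 66 GB left
tape 2: place A3 (148 GB), 252 GB left
tape 2: place A4 (161 GB), 91 GB left
tape 3: place A5 (163 GB), 237 GB left
tape 3: place A6 (136 GB), 101 GB left
tape 4: place A7 (148 GB), 252 GB left
tape 4: place A8 (173 GB), 79 GB left
tape 5: place A9 (164 GB), 236 GB left
tape 5: place A10 (171 GB), 65 GB left
tape 6: place A11 (157 GB), 243 GB left
tape 6: place A12 (161 GB), 82 GB left
tape 7: place A13 (158 GB), 242 GB left
tape 7: place A14 (154 GB), 88 GB left
tape 8: place A15 (152 GB), 248 GB left
tape 8: place A16 (166 GB), 82 GB left
tape 9: place A17 (167 GB), 233 GB left
9 tapes × 400 GB = 3600 GB; used 2713 GB; unused 887 GB.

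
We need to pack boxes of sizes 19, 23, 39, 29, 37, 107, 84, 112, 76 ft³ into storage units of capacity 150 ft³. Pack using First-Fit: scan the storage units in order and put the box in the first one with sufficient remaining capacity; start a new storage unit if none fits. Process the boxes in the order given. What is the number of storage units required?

5

storage unit 1: place 19 ft³, 131 ft³ left
storage unit 1: place 23 ft³, 108 ft³ left
storage unit 1: place 39 ft³, 69 ft³ left
storage unit 1: place 29 ft³, 40 ft³ left
storage unit 1: place 37 ft³, 3 ft³ left
storage unit 2: place 107 ft³, 43 ft³ left
storage unit 3: place 84 ft³, 66 ft³ left
storage unit 4: place 112 ft³, 38 ft³ left
storage unit 5: place 76 ft³, 74 ft³ left
Final storage units: [19,23,39,29,37] [107] [84] [112] [76].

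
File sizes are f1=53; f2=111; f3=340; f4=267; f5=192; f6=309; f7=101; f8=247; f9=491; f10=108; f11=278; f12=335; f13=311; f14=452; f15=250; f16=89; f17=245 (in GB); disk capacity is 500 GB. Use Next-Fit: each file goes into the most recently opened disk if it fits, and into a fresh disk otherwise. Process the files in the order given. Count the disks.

disk 1: place f1 (53 GB), 447 GB left
disk 1: place f2 (111 GB), 336 GB left
disk 2: place f3 (340 GB), 160 GB left
disk 3: place f4 (267 GB), 233 GB left
disk 3: place f5 (192 GB), 41 GB left
disk 4: place f6 (309 GB), 191 GB left
disk 4: place f7 (101 GB), 90 GB left
disk 5: place f8 (247 GB), 253 GB left
disk 6: place f9 (491 GB), 9 GB left
disk 7: place f10 (108 GB), 392 GB left
disk 7: place f11 (278 GB), 114 GB left
disk 8: place f12 (335 GB), 165 GB left
disk 9: place f13 (311 GB), 189 GB left
disk 10: place f14 (452 GB), 48 GB left
disk 11: place f15 (250 GB), 250 GB left
disk 11: place f16 (89 GB), 161 GB left
disk 12: place f17 (245 GB), 255 GB left

12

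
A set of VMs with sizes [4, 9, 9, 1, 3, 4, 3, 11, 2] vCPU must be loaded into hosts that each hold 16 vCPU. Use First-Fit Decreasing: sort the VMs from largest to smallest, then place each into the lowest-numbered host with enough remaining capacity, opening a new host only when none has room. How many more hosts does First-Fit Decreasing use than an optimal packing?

First-Fit Decreasing: [11,4,1] [9,4,3] [9,3,2] → 3 hosts.
Total size 46 vCPU; any packing needs at least ⌈46/16⌉ = 3 hosts.
So 3 is already optimal.

0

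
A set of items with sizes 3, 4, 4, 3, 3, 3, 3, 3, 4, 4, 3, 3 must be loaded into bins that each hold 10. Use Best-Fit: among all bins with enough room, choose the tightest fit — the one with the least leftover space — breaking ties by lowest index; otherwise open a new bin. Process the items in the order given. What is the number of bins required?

Put 3 in bin 1; 7 remain.
Put 4 in bin 1; 3 remain.
Put 4 in bin 2; 6 remain.
Put 3 in bin 1; 0 remain.
Put 3 in bin 2; 3 remain.
Put 3 in bin 2; 0 remain.
Put 3 in bin 3; 7 remain.
Put 3 in bin 3; 4 remain.
Put 4 in bin 3; 0 remain.
Put 4 in bin 4; 6 remain.
Put 3 in bin 4; 3 remain.
Put 3 in bin 4; 0 remain.
Final bins: [3,4,3] [4,3,3] [3,3,4] [4,3,3].

4 bins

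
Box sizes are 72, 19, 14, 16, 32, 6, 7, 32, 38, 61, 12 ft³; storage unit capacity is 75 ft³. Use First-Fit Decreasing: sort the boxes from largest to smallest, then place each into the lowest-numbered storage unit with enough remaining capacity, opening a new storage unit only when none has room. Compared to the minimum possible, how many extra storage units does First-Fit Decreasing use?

First-Fit Decreasing: [72] [61,14] [38,32] [32,19,16,7] [12,6] → 5 storage units.
Total size 309 ft³; any packing needs at least ⌈309/75⌉ = 5 storage units.
So 5 is already optimal.

0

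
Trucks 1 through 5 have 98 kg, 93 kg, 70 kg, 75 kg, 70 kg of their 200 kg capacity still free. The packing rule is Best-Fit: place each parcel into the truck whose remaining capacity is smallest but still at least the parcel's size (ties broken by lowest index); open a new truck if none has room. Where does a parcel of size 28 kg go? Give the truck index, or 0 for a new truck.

3

Trucks with room: truck 1 (98 kg), truck 2 (93 kg), truck 3 (70 kg), truck 4 (75 kg), truck 5 (70 kg).
Tightest fit is truck 3 with 70 kg free.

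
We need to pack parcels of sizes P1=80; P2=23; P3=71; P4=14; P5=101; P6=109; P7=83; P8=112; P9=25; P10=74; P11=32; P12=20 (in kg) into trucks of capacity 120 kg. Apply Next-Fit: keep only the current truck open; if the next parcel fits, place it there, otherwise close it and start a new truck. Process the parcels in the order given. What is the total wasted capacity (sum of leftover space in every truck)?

216

truck 1: place P1 (80 kg), 40 kg left
truck 1: place P2 (23 kg), 17 kg left
truck 2: place P3 (71 kg), 49 kg left
truck 2: place P4 (14 kg), 35 kg left
truck 3: place P5 (101 kg), 19 kg left
truck 4: place P6 (109 kg), 11 kg left
truck 5: place P7 (83 kg), 37 kg left
truck 6: place P8 (112 kg), 8 kg left
truck 7: place P9 (25 kg), 95 kg left
truck 7: place P10 (74 kg), 21 kg left
truck 8: place P11 (32 kg), 88 kg left
truck 8: place P12 (20 kg), 68 kg left
8 trucks × 120 kg = 960 kg; used 744 kg; unused 216 kg.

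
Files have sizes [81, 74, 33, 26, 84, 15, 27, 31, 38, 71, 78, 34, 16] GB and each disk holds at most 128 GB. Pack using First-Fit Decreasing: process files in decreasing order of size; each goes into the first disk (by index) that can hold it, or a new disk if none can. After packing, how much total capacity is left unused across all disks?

32

Sorted descending: 84, 81, 78, 74, 71, 38, 34, 33, 31, 27, 26, 16, 15.
84 GB → disk 1 (remaining 44 GB)
81 GB → disk 2 (remaining 47 GB)
78 GB → disk 3 (remaining 50 GB)
74 GB → disk 4 (remaining 54 GB)
71 GB → disk 5 (remaining 57 GB)
38 GB → disk 1 (remaining 6 GB)
34 GB → disk 2 (remaining 13 GB)
33 GB → disk 3 (remaining 17 GB)
31 GB → disk 4 (remaining 23 GB)
27 GB → disk 5 (remaining 30 GB)
26 GB → disk 5 (remaining 4 GB)
16 GB → disk 3 (remaining 1 GB)
15 GB → disk 4 (remaining 8 GB)
5 disks × 128 GB = 640 GB; used 608 GB; unused 32 GB.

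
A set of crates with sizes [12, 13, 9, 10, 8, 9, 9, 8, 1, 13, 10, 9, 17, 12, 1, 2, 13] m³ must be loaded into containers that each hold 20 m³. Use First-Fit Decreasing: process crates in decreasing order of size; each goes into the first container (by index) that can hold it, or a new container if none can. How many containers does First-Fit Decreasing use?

Sorted descending: 17, 13, 13, 13, 12, 12, 10, 10, 9, 9, 9, 9, 8, 8, 2, 1, 1.
17 m³ → container 1 (remaining 3 m³)
13 m³ → container 2 (remaining 7 m³)
13 m³ → container 3 (remaining 7 m³)
13 m³ → container 4 (remaining 7 m³)
12 m³ → container 5 (remaining 8 m³)
12 m³ → container 6 (remaining 8 m³)
10 m³ → container 7 (remaining 10 m³)
10 m³ → container 7 (remaining 0 m³)
9 m³ → container 8 (remaining 11 m³)
9 m³ → container 8 (remaining 2 m³)
9 m³ → container 9 (remaining 11 m³)
9 m³ → container 9 (remaining 2 m³)
8 m³ → container 5 (remaining 0 m³)
8 m³ → container 6 (remaining 0 m³)
2 m³ → container 1 (remaining 1 m³)
1 m³ → container 1 (remaining 0 m³)
1 m³ → container 2 (remaining 6 m³)
Final containers: [17,2,1] [13,1] [13] [13] [12,8] [12,8] [10,10] [9,9] [9,9].

9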